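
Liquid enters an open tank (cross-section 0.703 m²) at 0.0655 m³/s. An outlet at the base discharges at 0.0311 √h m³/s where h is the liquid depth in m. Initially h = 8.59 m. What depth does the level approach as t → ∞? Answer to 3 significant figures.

4.44 m

Accumulation of liquid (constant cross-section A): A dh/dt = Q_in − 0.0311 √h. At steady state dh/dt = 0:
Q_in = 0.0311 √h_ss ⇒ √h_ss = 0.0655/0.0311 = 2.1061.
h_ss = 2.1061² = 4.4357 m. (Since h₀ = 8.59 m > h_ss, the level will fall toward this value.)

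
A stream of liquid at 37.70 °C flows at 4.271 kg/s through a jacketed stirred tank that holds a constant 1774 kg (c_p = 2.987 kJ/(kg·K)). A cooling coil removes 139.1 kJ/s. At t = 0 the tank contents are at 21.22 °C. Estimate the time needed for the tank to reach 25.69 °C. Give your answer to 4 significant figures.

M c_p dT/dt = ṁ c_p (T_in − T) − Q̇.
τ = M/ṁ = 415.359 s; T_ss = T_in − Q̇/(ṁ c_p) = 26.7966 °C.
T(t) = T_ss + (T₀ − T_ss) e^(−t/τ). Set T = 25.69:
e^(−t/τ) = (25.69 − 26.7966)/(21.22 − 26.7966) = 0.198435
t = −415.359 · ln(0.198435) = 671.758 s.

671.8 s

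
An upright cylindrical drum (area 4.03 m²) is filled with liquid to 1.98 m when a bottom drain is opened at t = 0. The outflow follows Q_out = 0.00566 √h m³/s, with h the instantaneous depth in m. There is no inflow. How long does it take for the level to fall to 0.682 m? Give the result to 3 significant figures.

828 s

A dh/dt = −Q_out = −0.00566 √h.
This is separable: 2 d(√h)/dt = −0.00566/A, so √h = √h₀ − (0.00566/(2A)) t.
t = 2A(√h₀ − √h)/0.00566 = 2·4.03·(√1.98 − √0.682)/0.00566
  = 8.0600 × (1.4071 − 0.82583) / 0.00566 = 827.78 s.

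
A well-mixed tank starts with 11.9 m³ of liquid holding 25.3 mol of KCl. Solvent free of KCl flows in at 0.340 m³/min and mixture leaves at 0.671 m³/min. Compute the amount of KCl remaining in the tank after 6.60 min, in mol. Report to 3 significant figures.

Let m(t) be the amount of KCl. Volume: V(t) = V₀ + (Q_in − Q_out) t = 11.9 − 0.33100 t; V(6.60) = 9.7154 m³.
Species balance (pure solvent in): dm/dt = −Q_out · m/V(t).
dm/m = −Q_out dt/(V₀ − 0.33100 t); integrating gives ln(m/m₀) = −(Q_out/(Q_in−Q_out)) ln(V/V₀).
m = m₀ (V₀/V)^(Q_out/(Q_in−Q_out)) = 25.3 × (11.9/9.7154)^(-2.0272) = 16.771 mol.

16.8 mol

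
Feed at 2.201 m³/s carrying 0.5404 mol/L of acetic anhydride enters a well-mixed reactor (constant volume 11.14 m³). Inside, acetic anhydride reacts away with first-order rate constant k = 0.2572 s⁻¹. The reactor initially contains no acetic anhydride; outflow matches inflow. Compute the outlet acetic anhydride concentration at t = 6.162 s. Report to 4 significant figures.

Species balance: V dC/dt = Q C_in − Q C − k V C.
dC/dt = (Q/V) C_in − (Q/V + k) C; effective rate a = Q/V + k = 0.197576 + 0.2572 = 0.454776 s⁻¹.
C_ss = Q C_in/(Q + kV) = 0.234775 mol/L; C(t) = C_ss + (C₀ − C_ss) e^(−a t).
C(6.162) = 0.234775 + (-0.234775)·e^(−0.454776·6.162) = 0.234775 + (-0.234775)·0.0606684 = 0.220532 mol/L.

0.2205 mol/L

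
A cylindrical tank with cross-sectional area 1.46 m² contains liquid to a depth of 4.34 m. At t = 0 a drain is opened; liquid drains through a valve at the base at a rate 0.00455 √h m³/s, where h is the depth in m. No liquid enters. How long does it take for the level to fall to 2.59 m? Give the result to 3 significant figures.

A dh/dt = −Q_out = −0.00455 √h.
Separate and integrate: 2(√h − √h₀) = −(0.00455/A) t.
t = 2A(√h₀ − √h)/0.00455 = 2·1.46·(√4.34 − √2.59)/0.00455
  = 2.9200 × (2.0833 − 1.6093) / 0.00455 = 304.14 s.

304 s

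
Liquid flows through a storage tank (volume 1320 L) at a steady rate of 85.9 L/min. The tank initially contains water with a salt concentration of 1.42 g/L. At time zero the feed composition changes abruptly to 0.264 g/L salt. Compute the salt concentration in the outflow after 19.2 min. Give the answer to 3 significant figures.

Mass balance on the solute (V constant): V dC/dt = Q(C_in − C).
Time constant τ = V/Q = 1320/85.9 = 15.367 min.
Solution: C(t) = C_in + (C₀ − C_in) e^(−t/τ).
C(19.2) = 0.264 + (1.42 − 0.264)·e^(−19.2/15.367) = 0.264 + (1.1560)·0.28666 = 0.59538 g/L.

0.595 g/L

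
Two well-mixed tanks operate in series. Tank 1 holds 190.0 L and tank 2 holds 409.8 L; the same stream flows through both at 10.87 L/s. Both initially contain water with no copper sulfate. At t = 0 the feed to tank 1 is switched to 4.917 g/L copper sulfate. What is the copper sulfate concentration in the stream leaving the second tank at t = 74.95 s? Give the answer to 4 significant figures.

Time constants: τᵢ = Vᵢ/Q for each well-mixed tank.
τ₁ = 190.0/10.87 = 17.4793 s; τ₂ = 409.8/10.87 = 37.7001 s.
Tank 1: C₁ = C_in(1 − e^(−t/τ₁)). Tank 2 (τ₁ ≠ τ₂): C₂ = C_in[1 − (τ₁ e^(−t/τ₁) − τ₂ e^(−t/τ₂))/(τ₁ − τ₂)].
At t = 74.95: e^(−t/τ₁) = 0.0137333, e^(−t/τ₂) = 0.136961.
C₂ = 4.917·[1 − (17.4793·0.0137333 − 37.7001·0.136961)/(-20.2208)] = 4.917·0.756518 = 3.71980 g/L.

3.720 g/L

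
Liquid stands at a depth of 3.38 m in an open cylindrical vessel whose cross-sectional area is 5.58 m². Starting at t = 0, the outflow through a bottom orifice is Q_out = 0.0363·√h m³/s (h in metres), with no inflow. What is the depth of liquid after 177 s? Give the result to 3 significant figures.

Mass balance (ρ constant): A dh/dt = −0.0363 √h.
Separate and integrate: 2(√h − √h₀) = −(0.0363/A) t.
√h = √3.38 − 0.0363·177/(2·5.58) = 1.8385 − 0.57573 = 1.2628.
h = 1.2628² = 1.5945 m.

1.59 m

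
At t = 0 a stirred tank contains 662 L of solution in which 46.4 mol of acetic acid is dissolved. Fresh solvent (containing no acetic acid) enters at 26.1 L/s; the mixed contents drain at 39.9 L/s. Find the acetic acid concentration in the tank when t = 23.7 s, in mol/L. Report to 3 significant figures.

Total volume: dV/dt = Q_in − Q_out = -13.800 L/s, so V(t) = 662 − 13.800 t and V(23.7) = 334.94 L.
Solute balance: dm/dt = 0 − Q_out C = −Q_out m/V(t).
Separate: dm/m = −Q_out dt/V(t) ⇒ ln(m/m₀) = −(Q_out/(Q_in−Q_out)) ln(V/V₀).
m = m₀ (V₀/V)^(Q_out/(Q_in−Q_out)) = 46.4 × (662/334.94)^(-2.8913) = 6.4715 mol.
C = m/V = 6.4715/334.94 = 0.019321 mol/L.

0.0193 mol/L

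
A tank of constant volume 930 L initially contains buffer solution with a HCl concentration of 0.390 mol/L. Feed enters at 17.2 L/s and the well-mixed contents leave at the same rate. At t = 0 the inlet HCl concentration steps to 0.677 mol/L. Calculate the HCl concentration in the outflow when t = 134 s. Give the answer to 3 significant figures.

Unsteady species balance (constant V, well mixed): V dC/dt = Q(C_in − C).
Rewrite as dC/dt + C/τ = C_in/τ, τ = V/Q = 54.070 s.
This is linear first-order; C(t) = C_in + (C₀ − C_in) e^(−t/τ).
C(134) = 0.677 + (0.390 − 0.677)·e^(−134/54.070) = 0.677 + (-0.28700)·0.083887 = 0.65292 mol/L.

0.653 mol/L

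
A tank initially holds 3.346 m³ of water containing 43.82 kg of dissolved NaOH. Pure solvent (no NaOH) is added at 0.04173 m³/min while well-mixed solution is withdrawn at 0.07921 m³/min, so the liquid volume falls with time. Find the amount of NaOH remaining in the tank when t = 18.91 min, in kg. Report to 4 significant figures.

26.50 kg

Let m(t) be the amount of NaOH. Volume: V(t) = V₀ + (Q_in − Q_out) t = 3.346 − 0.0374800 t; V(18.91) = 2.63725 m³.
Species balance (pure solvent in): dm/dt = −Q_out · m/V(t).
dm/m = −Q_out dt/(V₀ − 0.0374800 t); integrating gives ln(m/m₀) = −(Q_out/(Q_in−Q_out)) ln(V/V₀).
m = m₀ (V₀/V)^(Q_out/(Q_in−Q_out)) = 43.82 × (3.346/2.63725)^(-2.11339) = 26.4973 kg.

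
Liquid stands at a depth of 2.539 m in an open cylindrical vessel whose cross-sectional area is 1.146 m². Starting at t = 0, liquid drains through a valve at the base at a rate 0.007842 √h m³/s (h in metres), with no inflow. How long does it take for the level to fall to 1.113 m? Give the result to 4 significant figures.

157.4 s

Volume balance on the tank: A dh/dt = −0.007842 √h.
∫ h^(−1/2) dh = −(0.007842/A) ∫ dt, giving 2√h = 2√h₀ − (0.007842/A) t.
t = 2A(√h₀ − √h)/0.007842 = 2·1.146·(√2.539 − √1.113)/0.007842
  = 2.29200 × (1.59342 − 1.05499) / 0.007842 = 157.370 s.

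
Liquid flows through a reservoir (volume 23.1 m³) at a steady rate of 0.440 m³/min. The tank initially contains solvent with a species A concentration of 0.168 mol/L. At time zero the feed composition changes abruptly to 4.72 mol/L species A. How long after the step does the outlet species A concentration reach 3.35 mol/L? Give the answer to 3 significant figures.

Mass balance on the solute (V constant): V dC/dt = Q(C_in − C), so τ = V/Q = 52.500 min.
C(t) = C_in + (C₀ − C_in) e^(−t/τ). Set C = 3.35 and solve for t:
e^(−t/τ) = (C − C_in)/(C₀ − C_in) = (3.35 − 4.72)/(0.168 − 4.72) = 0.30097
t = −τ ln(…) = 52.500 × 1.2008 = 63.040 min.

63.0 min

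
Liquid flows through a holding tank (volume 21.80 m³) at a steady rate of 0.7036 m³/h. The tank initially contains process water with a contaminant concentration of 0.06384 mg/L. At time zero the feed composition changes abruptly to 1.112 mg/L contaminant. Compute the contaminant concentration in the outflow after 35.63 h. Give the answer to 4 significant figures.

Transient balance on the dissolved component: V dC/dt = Q(C_in − C).
Time constant τ = V/Q = 21.80/0.7036 = 30.9835 h.
Solution: C(t) = C_in + (C₀ − C_in) e^(−t/τ).
C(35.63) = 1.112 + (0.06384 − 1.112)·e^(−35.63/30.9835) = 1.112 + (-1.04816)·0.316647 = 0.780103 mg/L.

0.7801 mg/L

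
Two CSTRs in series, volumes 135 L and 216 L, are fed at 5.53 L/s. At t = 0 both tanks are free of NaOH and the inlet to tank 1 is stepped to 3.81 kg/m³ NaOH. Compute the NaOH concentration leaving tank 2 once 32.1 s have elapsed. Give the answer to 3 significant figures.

1.05 kg/m³

Species balance on tank i: dCᵢ/dt = (Cᵢ₋₁ − Cᵢ)/τᵢ with τᵢ = Vᵢ/Q.
τ₁ = 135/5.53 = 24.412 s; τ₂ = 216/5.53 = 39.060 s.
Tank 1: C₁ = C_in(1 − e^(−t/τ₁)). Tank 2 (τ₁ ≠ τ₂): C₂ = C_in[1 − (τ₁ e^(−t/τ₁) − τ₂ e^(−t/τ₂))/(τ₁ − τ₂)].
At t = 32.1: e^(−t/τ₁) = 0.26850, e^(−t/τ₂) = 0.43963.
C₂ = 3.81·[1 − (24.412·0.26850 − 39.060·0.43963)/(-14.647)] = 3.81·0.27515 = 1.0483 kg/m³.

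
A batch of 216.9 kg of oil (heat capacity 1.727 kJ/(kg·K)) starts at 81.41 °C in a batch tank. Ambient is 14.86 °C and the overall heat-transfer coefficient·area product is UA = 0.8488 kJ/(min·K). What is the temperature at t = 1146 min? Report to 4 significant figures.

Lumped-capacitance energy balance: M c_p dT/dt = UA(T_amb − T).
dT/dt = (T_ss − T)/τ with T_ss = T_amb = 14.8600 °C, τ = M c_p/UA = 216.9·1.727/0.8488 = 441.313 min.
Integrating: T(t) = T_ss + (T₀ − T_ss) e^(−t/τ).
T(1146) = 14.8600 + (66.5500)·0.0745118 = 19.8188 °C.

19.82 °C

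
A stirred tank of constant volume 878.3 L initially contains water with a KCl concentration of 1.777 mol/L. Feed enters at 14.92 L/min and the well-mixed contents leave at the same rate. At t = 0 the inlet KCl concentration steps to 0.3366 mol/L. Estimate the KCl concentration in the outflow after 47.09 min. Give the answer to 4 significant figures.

Accumulation = in − out for the solute gives V dC/dt = Q(C_in − C).
Rewrite as dC/dt + C/τ = C_in/τ, τ = V/Q = 58.8673 min.
C approaches C_in exponentially: C(t) = C_in + (C₀ − C_in) e^(−t/τ).
C(47.09) = 0.3366 + (1.777 − 0.3366)·e^(−47.09/58.8673) = 0.3366 + (1.44040)·0.449358 = 0.983856 mol/L.

0.9839 mol/L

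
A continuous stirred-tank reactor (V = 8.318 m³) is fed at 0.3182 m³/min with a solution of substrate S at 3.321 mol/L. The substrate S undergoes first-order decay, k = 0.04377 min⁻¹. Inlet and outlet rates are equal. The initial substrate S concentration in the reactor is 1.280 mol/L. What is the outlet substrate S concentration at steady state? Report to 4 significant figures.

1.549 mol/L

V dC/dt = Q(C_in − C) − k V C.
Steady state (dC/dt = 0): C_ss = Q C_in/(Q + kV) = C_in/(1 + kV/Q).
C_ss = 0.3182·3.321/(0.3182 + 0.04377·8.318) = 1.05674/0.682279 = 1.54884 mol/L.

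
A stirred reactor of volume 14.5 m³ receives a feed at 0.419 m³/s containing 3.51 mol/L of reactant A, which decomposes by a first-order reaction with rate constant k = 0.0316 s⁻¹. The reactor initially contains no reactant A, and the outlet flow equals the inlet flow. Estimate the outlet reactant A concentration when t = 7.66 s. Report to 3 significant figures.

V dC/dt = Q(C_in − C) − k V C.
This is linear with rate a = Q/V + k = 0.060497 s⁻¹.
C_ss = Q C_in/(Q + kV) = 1.6766 mol/L; C(t) = C_ss + (C₀ − C_ss) e^(−a t).
C(7.66) = 1.6766 + (-1.6766)·e^(−0.060497·7.66) = 1.6766 + (-1.6766)·0.62914 = 0.62178 mol/L.

0.622 mol/L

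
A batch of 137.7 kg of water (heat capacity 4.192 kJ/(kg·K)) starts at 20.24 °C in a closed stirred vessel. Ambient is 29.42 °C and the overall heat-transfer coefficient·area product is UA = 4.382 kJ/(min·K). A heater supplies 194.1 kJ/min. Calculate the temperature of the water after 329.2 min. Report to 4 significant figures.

69.32 °C

M c_p dT/dt = −UA(T − T_amb) + Q̇.
dT/dt = (T_ss − T)/τ with T_ss = T_amb + Q̇/UA = 29.42 + 194.1/4.382 = 73.7148 °C, τ = M c_p/UA = 137.7·4.192/4.382 = 131.729 min.
This is linear first-order; T(t) = T_ss + (T₀ − T_ss) e^(−t/τ).
T(329.2) = 73.7148 + (-53.4748)·0.0821621 = 69.3212 °C.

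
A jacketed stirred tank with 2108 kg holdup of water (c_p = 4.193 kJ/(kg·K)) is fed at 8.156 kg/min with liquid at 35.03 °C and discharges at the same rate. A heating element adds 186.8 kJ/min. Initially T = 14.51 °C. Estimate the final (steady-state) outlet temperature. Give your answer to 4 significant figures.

M c_p dT/dt = ṁ c_p (T_in − T) + Q̇.
At steady state dT/dt = 0 ⇒ T_ss = T_in + Q̇/(ṁ c_p) = 35.03 + 186.8/(8.156·4.193) = 40.4923 °C.

40.49 °C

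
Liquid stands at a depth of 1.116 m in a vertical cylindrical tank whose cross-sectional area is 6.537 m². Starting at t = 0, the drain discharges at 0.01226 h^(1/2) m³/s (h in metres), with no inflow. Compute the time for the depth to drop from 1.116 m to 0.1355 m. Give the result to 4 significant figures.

With no inflow, A dh/dt = −0.01226 √h.
This is separable: 2 d(√h)/dt = −0.01226/A, so √h = √h₀ − (0.01226/(2A)) t.
t = 2A(√h₀ − √h)/0.01226 = 2·6.537·(√1.116 − √0.1355)/0.01226
  = 13.0740 × (1.05641 − 0.368103) / 0.01226 = 734.006 s.

734.0 s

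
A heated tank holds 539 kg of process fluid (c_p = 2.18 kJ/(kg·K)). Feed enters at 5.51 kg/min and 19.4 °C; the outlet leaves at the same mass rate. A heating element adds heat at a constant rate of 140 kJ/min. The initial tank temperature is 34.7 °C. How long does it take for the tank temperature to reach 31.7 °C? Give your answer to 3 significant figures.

169 min

Energy balance: M c_p dT/dt = ṁ c_p (T_in − T) + 140.
τ = M/ṁ = 97.822 min; T_ss = T_in + Q̇/(ṁ c_p) = 31.055 °C.
T(t) = T_ss + (T₀ − T_ss) e^(−t/τ). Set T = 31.7:
e^(−t/τ) = (31.7 − 31.055)/(34.7 − 31.055) = 0.17691
t = −97.822 · ln(0.17691) = 169.44 min.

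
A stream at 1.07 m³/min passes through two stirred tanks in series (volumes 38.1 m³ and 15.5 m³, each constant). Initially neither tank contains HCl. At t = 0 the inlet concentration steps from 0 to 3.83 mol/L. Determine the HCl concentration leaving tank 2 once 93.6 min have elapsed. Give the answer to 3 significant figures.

3.37 mol/L

Each tank obeys Vᵢ dCᵢ/dt = Q(Cᵢ₋₁ − Cᵢ), so τᵢ = Vᵢ/Q.
τ₁ = 38.1/1.07 = 35.607 min; τ₂ = 15.5/1.07 = 14.486 min.
Tank 1: C₁ = C_in(1 − e^(−t/τ₁)). Tank 2 (τ₁ ≠ τ₂): C₂ = C_in[1 − (τ₁ e^(−t/τ₁) − τ₂ e^(−t/τ₂))/(τ₁ − τ₂)].
At t = 93.6: e^(−t/τ₁) = 0.072175, e^(−t/τ₂) = 0.0015626.
C₂ = 3.83·[1 − (35.607·0.072175 − 14.486·0.0015626)/(21.121)] = 3.83·0.87940 = 3.3681 mol/L.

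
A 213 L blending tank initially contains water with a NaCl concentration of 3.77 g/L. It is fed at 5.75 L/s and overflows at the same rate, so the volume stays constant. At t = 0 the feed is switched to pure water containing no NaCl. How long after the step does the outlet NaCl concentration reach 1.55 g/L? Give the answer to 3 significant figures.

Species balance: V dC/dt = Q(C_in − C) ⇒ τ = V/Q = 37.043 s.
C(t) = C_in + (C₀ − C_in) e^(−t/τ). Set C = 1.55 and solve for t:
e^(−t/τ) = (C − C_in)/(C₀ − C_in) = (1.55 − 0)/(3.77 − 0) = 0.41114
t = −τ ln(…) = 37.043 × 0.88882 = 32.925 s.

32.9 s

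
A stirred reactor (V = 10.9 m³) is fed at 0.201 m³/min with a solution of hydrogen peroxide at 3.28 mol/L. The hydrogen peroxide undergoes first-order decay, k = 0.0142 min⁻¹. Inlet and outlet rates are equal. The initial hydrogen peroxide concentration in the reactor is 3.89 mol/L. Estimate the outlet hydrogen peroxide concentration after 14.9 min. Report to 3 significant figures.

Accumulation = in − out − consumed: V dC/dt = Q C_in − Q C − k V C.
dC/dt = (Q/V) C_in − (Q/V + k) C; effective rate a = Q/V + k = 0.018440 + 0.0142 = 0.032640 min⁻¹.
C_ss = Q C_in/(Q + kV) = 1.8531 mol/L; C(t) = C_ss + (C₀ − C_ss) e^(−a t).
C(14.9) = 1.8531 + (2.0369)·e^(−0.032640·14.9) = 1.8531 + (2.0369)·0.61487 = 3.1055 mol/L.

3.11 mol/L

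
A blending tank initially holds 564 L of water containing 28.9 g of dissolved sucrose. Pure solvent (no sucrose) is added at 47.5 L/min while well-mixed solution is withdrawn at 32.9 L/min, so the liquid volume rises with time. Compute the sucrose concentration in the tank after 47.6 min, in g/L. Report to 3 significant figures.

Total volume: dV/dt = Q_in − Q_out = 14.600 L/min, so V(t) = 564 + 14.600 t and V(47.6) = 1259.0 L.
Solute balance: dm/dt = 0 − Q_out C = −Q_out m/V(t).
Separate: dm/m = −Q_out dt/V(t) ⇒ ln(m/m₀) = −(Q_out/(Q_in−Q_out)) ln(V/V₀).
m = m₀ (V₀/V)^(Q_out/(Q_in−Q_out)) = 28.9 × (564/1259.0)^(2.2534) = 4.7321 g.
C = m/V = 4.7321/1259.0 = 0.0037587 g/L.

0.00376 g/L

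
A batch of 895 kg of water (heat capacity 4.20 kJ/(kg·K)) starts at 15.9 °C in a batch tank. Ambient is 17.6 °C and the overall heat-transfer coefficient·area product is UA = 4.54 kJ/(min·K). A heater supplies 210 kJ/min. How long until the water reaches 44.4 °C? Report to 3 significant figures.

747 min

M c_p dT/dt = −UA(T − T_amb) + Q̇.
τ = M c_p/UA = 827.97 min; T_ss = T_amb + Q̇/UA = 17.6 + 210/4.54 = 63.856 °C.
T(t) = T_ss + (T₀ − T_ss)e^(−t/τ); set T = 44.4:
t = −τ ln[(T − T_ss)/(T₀ − T_ss)] = −827.97 · ln(0.40570) = 746.95 min.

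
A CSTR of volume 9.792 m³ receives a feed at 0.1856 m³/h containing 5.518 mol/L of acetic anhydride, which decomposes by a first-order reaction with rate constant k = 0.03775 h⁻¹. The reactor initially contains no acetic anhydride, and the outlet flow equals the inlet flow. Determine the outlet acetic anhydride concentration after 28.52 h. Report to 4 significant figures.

1.478 mol/L

Accumulation = in − out − consumed: V dC/dt = Q C_in − Q C − k V C.
dC/dt = (Q/V) C_in − (Q/V + k) C; effective rate a = Q/V + k = 0.0189542 + 0.03775 = 0.0567042 h⁻¹.
C_ss = Q C_in/(Q + kV) = 1.84447 mol/L; C(t) = C_ss + (C₀ − C_ss) e^(−a t).
C(28.52) = 1.84447 + (-1.84447)·e^(−0.0567042·28.52) = 1.84447 + (-1.84447)·0.198453 = 1.47843 mol/L.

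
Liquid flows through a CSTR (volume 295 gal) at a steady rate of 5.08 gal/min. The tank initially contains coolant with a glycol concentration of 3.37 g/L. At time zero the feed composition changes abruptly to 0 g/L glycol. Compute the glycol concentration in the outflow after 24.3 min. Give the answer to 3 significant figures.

2.22 g/L

Transient balance on the dissolved component: V dC/dt = Q(C_in − C).
So dC/dt = (C_in − C)/τ with τ = V/Q = 295/5.08 = 58.071 min.
C approaches C_in exponentially: C(t) = C_in + (C₀ − C_in) e^(−t/τ).
C(24.3) = 0 + (3.37 − 0)·e^(−24.3/58.071) = 0 + (3.3700)·0.65806 = 2.2177 g/L.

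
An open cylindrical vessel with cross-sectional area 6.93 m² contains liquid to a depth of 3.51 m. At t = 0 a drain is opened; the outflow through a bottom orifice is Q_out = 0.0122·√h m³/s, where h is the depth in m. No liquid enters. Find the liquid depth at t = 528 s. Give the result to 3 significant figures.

1.98 m

With no inflow, A dh/dt = −0.0122 √h.
This is separable: 2 d(√h)/dt = −0.0122/A, so √h = √h₀ − (0.0122/(2A)) t.
√h = √3.51 − 0.0122·528/(2·6.93) = 1.8735 − 0.46476 = 1.4087.
h = 1.4087² = 1.9845 m.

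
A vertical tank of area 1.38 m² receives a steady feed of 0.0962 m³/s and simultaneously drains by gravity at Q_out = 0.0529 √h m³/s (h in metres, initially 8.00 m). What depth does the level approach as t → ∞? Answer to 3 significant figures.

Level balance: A dh/dt = 0.0962 − 0.0529 √h. Setting dh/dt = 0:
Q_in = 0.0529 √h_ss ⇒ √h_ss = 0.0962/0.0529 = 1.8185.
h_ss = 1.8185² = 3.3070 m. (Since h₀ = 8.00 m > h_ss, the level will fall toward this value.)

3.31 m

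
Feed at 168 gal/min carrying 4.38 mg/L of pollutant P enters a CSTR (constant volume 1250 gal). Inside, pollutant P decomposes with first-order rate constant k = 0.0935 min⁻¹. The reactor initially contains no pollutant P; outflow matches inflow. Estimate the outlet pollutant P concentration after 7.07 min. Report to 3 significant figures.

2.07 mg/L

V dC/dt = Q(C_in − C) − k V C.
dC/dt = (Q/V) C_in − (Q/V + k) C; effective rate a = Q/V + k = 0.13440 + 0.0935 = 0.22790 min⁻¹.
C_ss = Q C_in/(Q + kV) = 2.5830 mg/L; C(t) = C_ss + (C₀ − C_ss) e^(−a t).
C(7.07) = 2.5830 + (-2.5830)·e^(−0.22790·7.07) = 2.5830 + (-2.5830)·0.19964 = 2.0674 mg/L.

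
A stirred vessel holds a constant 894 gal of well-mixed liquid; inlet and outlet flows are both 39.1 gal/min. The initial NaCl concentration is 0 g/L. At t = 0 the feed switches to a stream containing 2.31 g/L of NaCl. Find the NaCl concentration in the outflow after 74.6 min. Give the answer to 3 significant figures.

2.22 g/L

Unsteady species balance (constant V, well mixed): V dC/dt = Q(C_in − C).
Time constant τ = V/Q = 894/39.1 = 22.864 min.
C approaches C_in exponentially: C(t) = C_in + (C₀ − C_in) e^(−t/τ).
C(74.6) = 2.31 + (0 − 2.31)·e^(−74.6/22.864) = 2.31 + (-2.3100)·0.038285 = 2.2216 g/L.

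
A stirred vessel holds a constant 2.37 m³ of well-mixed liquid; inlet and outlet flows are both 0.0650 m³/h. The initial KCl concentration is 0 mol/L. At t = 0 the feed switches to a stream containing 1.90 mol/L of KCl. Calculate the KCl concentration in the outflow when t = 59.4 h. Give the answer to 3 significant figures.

Species balance on the tank: V dC/dt = Q(C_in − C).
Time constant τ = V/Q = 2.37/0.0650 = 36.462 h.
Integrating: C(t) = C_in + (C₀ − C_in) e^(−t/τ).
C(59.4) = 1.90 + (0 − 1.90)·e^(−59.4/36.462) = 1.90 + (-1.9000)·0.19610 = 1.5274 mol/L.

1.53 mol/L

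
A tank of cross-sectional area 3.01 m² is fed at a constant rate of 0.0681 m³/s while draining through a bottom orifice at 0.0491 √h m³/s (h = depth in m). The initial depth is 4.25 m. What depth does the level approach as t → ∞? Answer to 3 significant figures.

1.92 m

Volume balance on the tank: A dh/dt = Q_in − 0.0491 √h. At steady state dh/dt = 0:
Q_in = 0.0491 √h_ss ⇒ √h_ss = 0.0681/0.0491 = 1.3870.
h_ss = 1.3870² = 1.9237 m. (Since h₀ = 4.25 m > h_ss, the level will fall toward this value.)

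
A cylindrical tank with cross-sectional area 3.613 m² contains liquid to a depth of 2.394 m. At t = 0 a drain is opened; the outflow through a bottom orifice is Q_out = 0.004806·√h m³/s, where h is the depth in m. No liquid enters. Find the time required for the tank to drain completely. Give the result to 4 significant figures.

With no inflow, A dh/dt = −0.004806 √h.
This is separable: 2 d(√h)/dt = −0.004806/A, so √h = √h₀ − (0.004806/(2A)) t.
Set h = 0: 2√h₀ = (0.004806/A) t_empty ⇒ t_empty = 2A√h₀/0.004806.
t_empty = 2·3.613·√2.394/0.004806 = 7.22600·1.54726/0.004806 = 2326.36 s.

2326 s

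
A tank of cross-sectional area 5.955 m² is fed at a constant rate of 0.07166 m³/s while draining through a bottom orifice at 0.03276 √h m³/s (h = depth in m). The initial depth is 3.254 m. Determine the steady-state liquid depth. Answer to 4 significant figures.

Volume balance on the tank: A dh/dt = Q_in − 0.03276 √h. At steady state dh/dt = 0:
Q_in = 0.03276 √h_ss ⇒ √h_ss = 0.07166/0.03276 = 2.18742.
h_ss = 2.18742² = 4.78482 m. (Since h₀ = 3.254 m < h_ss, the level will rise toward this value.)

4.785 m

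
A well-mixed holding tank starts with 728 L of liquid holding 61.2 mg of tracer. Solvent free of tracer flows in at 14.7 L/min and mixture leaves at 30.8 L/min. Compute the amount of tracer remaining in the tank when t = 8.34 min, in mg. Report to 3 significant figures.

Let m(t) be the amount of tracer. Volume: V(t) = V₀ + (Q_in − Q_out) t = 728 − 16.100 t; V(8.34) = 593.73 L.
No tracer enters, so dm/dt = −Q_out · (m/V).
dm/m = −Q_out dt/(V₀ − 16.100 t); integrating gives ln(m/m₀) = −(Q_out/(Q_in−Q_out)) ln(V/V₀).
m = m₀ (V₀/V)^(Q_out/(Q_in−Q_out)) = 61.2 × (728/593.73)^(-1.9130) = 41.434 mg.

41.4 mg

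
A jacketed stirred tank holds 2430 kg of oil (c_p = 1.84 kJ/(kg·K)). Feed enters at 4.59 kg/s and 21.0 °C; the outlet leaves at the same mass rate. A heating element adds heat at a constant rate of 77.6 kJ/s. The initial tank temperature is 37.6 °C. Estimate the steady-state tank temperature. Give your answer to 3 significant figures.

30.2 °C

M c_p dT/dt = ṁ c_p (T_in − T) + Q̇.
At steady state dT/dt = 0 ⇒ T_ss = T_in + Q̇/(ṁ c_p) = 21.0 + 77.6/(4.59·1.84) = 30.188 °C.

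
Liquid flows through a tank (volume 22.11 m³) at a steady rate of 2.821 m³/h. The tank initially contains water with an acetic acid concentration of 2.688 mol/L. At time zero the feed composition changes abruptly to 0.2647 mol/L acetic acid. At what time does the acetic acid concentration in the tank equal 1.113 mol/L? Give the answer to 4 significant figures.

Unsteady species balance (constant V, well mixed): V dC/dt = Q(C_in − C), so τ = V/Q = 7.83765 h.
C(t) = C_in + (C₀ − C_in) e^(−t/τ). Set C = 1.113 and solve for t:
e^(−t/τ) = (C − C_in)/(C₀ − C_in) = (1.113 − 0.2647)/(2.688 − 0.2647) = 0.350060
t = −τ ln(…) = 7.83765 × 1.04965 = 8.22679 h.

8.227 h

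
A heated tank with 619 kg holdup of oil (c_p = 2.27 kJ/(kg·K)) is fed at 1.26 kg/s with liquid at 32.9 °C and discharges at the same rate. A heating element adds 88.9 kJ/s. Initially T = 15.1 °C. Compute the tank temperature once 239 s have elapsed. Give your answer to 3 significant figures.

M c_p dT/dt = ṁ c_p (T_in − T) + Q̇.
τ = M/ṁ = 491.27 s; T_ss = T_in + Q̇/(ṁ c_p) = 32.9 + 88.9/(1.26·2.27) = 63.982 °C.
Solution: T(t) = T_ss + (T₀ − T_ss) e^(−t/τ).
T(239) = 63.982 + (-48.882)·e^(−239/491.27) = 63.982 + (-48.882)·0.61478 = 33.930 °C.

33.9 °C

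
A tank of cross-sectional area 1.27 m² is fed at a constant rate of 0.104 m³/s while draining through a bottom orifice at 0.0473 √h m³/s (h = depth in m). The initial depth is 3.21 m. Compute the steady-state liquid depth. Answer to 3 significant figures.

Level balance: A dh/dt = 0.104 − 0.0473 √h. Setting dh/dt = 0:
Q_in = 0.0473 √h_ss ⇒ √h_ss = 0.104/0.0473 = 2.1987.
h_ss = 2.1987² = 4.8344 m. (Since h₀ = 3.21 m < h_ss, the level will rise toward this value.)

4.83 m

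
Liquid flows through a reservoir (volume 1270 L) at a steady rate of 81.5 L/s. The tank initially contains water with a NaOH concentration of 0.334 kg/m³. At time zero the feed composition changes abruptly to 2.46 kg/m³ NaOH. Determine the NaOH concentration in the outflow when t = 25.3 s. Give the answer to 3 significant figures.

Species balance on the tank: V dC/dt = Q(C_in − C).
Rewrite as dC/dt + C/τ = C_in/τ, τ = V/Q = 15.583 s.
Solution: C(t) = C_in + (C₀ − C_in) e^(−t/τ).
C(25.3) = 2.46 + (0.334 − 2.46)·e^(−25.3/15.583) = 2.46 + (-2.1260)·0.19719 = 2.0408 kg/m³.

2.04 kg/m³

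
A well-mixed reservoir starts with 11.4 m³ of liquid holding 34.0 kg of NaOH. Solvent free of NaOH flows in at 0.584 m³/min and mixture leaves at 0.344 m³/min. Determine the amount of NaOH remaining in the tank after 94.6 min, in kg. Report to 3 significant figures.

7.07 kg

Let m(t) be the amount of NaOH. Volume: V(t) = V₀ + (Q_in − Q_out) t = 11.4 + 0.24000 t; V(94.6) = 34.104 m³.
No NaOH enters, so dm/dt = −Q_out · (m/V).
Separate: dm/m = −Q_out dt/V(t) ⇒ ln(m/m₀) = −(Q_out/(Q_in−Q_out)) ln(V/V₀).
m = m₀ (V₀/V)^(Q_out/(Q_in−Q_out)) = 34.0 × (11.4/34.104)^(1.4333) = 7.0690 kg.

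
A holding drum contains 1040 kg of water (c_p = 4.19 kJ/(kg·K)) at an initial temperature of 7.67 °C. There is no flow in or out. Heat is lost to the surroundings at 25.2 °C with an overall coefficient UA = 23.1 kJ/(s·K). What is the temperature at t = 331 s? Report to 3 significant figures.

Heat balance on the well-mixed liquid: M c_p dT/dt = −UA(T − T_amb).
dT/dt = (T_ss − T)/τ with T_ss = T_amb = 25.200 °C, τ = M c_p/UA = 1040·4.19/23.1 = 188.64 s.
This is linear first-order; T(t) = T_ss + (T₀ − T_ss) e^(−t/τ).
T(331) = 25.200 + (-17.530)·0.17297 = 22.168 °C.

22.2 °C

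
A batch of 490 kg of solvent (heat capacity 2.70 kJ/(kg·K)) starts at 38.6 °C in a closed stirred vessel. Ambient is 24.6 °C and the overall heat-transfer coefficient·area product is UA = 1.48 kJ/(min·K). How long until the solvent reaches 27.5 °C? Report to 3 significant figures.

1410 min

Energy balance: M c_p dT/dt = −UA(T − T_amb).
τ = M c_p/UA = 893.92 min; T_ss = T_amb = 24.600 °C.
T(t) = T_ss + (T₀ − T_ss)e^(−t/τ); set T = 27.5:
t = −τ ln[(T − T_ss)/(T₀ − T_ss)] = −893.92 · ln(0.20714) = 1407.3 min.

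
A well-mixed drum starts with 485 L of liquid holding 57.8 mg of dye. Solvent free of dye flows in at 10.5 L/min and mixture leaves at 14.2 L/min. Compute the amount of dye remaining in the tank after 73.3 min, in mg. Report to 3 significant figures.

2.49 mg

Total volume: dV/dt = Q_in − Q_out = -3.7000 L/min, so V(t) = 485 − 3.7000 t and V(73.3) = 213.79 L.
No dye enters, so dm/dt = −Q_out · (m/V).
Separate: dm/m = −Q_out dt/V(t) ⇒ ln(m/m₀) = −(Q_out/(Q_in−Q_out)) ln(V/V₀).
m = m₀ (V₀/V)^(Q_out/(Q_in−Q_out)) = 57.8 × (485/213.79)^(-3.8378) = 2.4923 mg.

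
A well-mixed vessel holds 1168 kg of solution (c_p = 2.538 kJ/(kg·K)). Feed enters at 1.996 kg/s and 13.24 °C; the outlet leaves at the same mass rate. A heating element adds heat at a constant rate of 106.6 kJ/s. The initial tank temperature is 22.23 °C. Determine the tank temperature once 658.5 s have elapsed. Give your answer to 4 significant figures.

M c_p dT/dt = ṁ c_p (T_in − T) + Q̇.
τ = M/ṁ = 585.170 s; T_ss = T_in + Q̇/(ṁ c_p) = 13.24 + 106.6/(1.996·2.538) = 34.2829 °C.
T approaches T_ss exponentially: T(t) = T_ss + (T₀ − T_ss) e^(−t/τ).
T(658.5) = 34.2829 + (-12.0529)·e^(−658.5/585.170) = 34.2829 + (-12.0529)·0.324551 = 30.3711 °C.

30.37 °C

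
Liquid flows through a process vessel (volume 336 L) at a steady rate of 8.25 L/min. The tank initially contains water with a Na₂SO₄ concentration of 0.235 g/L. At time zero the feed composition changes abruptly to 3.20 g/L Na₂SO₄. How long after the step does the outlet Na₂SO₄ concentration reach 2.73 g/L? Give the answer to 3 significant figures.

Species balance: V dC/dt = Q(C_in − C) ⇒ τ = V/Q = 40.727 min.
C(t) = C_in + (C₀ − C_in) e^(−t/τ). Set C = 2.73 and solve for t:
e^(−t/τ) = (C − C_in)/(C₀ − C_in) = (2.73 − 3.20)/(0.235 − 3.20) = 0.15852
t = −τ ln(…) = 40.727 × 1.8419 = 75.016 min.

75.0 min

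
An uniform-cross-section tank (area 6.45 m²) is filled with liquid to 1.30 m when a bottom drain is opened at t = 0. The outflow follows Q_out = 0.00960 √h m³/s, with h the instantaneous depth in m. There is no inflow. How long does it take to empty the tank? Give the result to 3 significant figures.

1530 s

With no inflow, A dh/dt = −0.00960 √h.
∫ h^(−1/2) dh = −(0.00960/A) ∫ dt, giving 2√h = 2√h₀ − (0.00960/A) t.
Tank is empty when √h = 0: t_empty = 2A√h₀/0.00960.
t_empty = 2·6.45·√1.30/0.00960 = 12.900·1.1402/0.00960 = 1532.1 s.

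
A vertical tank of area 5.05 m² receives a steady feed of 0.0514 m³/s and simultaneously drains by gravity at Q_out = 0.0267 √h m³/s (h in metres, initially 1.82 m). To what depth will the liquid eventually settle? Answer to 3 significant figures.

3.71 m

A dh/dt = Q_in − 0.0267 √h. Steady state requires inflow = outflow:
Q_in = 0.0267 √h_ss ⇒ √h_ss = 0.0514/0.0267 = 1.9251.
h_ss = 1.9251² = 3.7060 m. (Since h₀ = 1.82 m < h_ss, the level will rise toward this value.)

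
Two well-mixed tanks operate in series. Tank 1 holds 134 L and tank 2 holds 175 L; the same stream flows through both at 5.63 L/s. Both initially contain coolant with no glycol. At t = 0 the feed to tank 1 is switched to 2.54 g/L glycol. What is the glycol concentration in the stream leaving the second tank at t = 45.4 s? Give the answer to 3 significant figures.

Each tank obeys Vᵢ dCᵢ/dt = Q(Cᵢ₋₁ − Cᵢ), so τᵢ = Vᵢ/Q.
τ₁ = 134/5.63 = 23.801 s; τ₂ = 175/5.63 = 31.083 s.
Solving the cascade with C₁(0)=C₂(0)=0 gives C₂(t) = C_in[1 − (τ₁ e^(−t/τ₁) − τ₂ e^(−t/τ₂))/(τ₁ − τ₂)].
At t = 45.4: e^(−t/τ₁) = 0.14845, e^(−t/τ₂) = 0.23210.
C₂ = 2.54·[1 − (23.801·0.14845 − 31.083·0.23210)/(-7.2824)] = 2.54·0.49452 = 1.2561 g/L.

1.26 g/L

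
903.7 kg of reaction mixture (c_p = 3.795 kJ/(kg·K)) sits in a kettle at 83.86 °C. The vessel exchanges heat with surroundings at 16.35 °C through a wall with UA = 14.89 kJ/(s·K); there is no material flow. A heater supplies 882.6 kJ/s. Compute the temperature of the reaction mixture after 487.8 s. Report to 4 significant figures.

Unsteady energy balance on the tank contents: M c_p dT/dt = −UA(T − T_amb) + Q̇.
dT/dt = (T_ss − T)/τ with T_ss = T_amb + Q̇/UA = 16.35 + 882.6/14.89 = 75.6247 °C, τ = M c_p/UA = 903.7·3.795/14.89 = 230.325 s.
Solution: T(t) = T_ss + (T₀ − T_ss) e^(−t/τ).
T(487.8) = 75.6247 + (8.23532)·0.120287 = 76.6153 °C.

76.62 °C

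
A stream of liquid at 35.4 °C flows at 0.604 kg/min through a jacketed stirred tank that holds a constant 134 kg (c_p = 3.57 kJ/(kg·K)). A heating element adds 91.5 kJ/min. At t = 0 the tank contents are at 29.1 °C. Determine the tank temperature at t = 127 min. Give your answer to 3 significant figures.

50.3 °C

Energy balance: M c_p dT/dt = ṁ c_p (T_in − T) + 91.5.
Rearrange: dT/dt = (T_ss − T)/τ with τ = M/ṁ = 221.85 min and T_ss = T_in + Q̇/(ṁ c_p) = 77.834 °C.
Solution: T(t) = T_ss + (T₀ − T_ss) e^(−t/τ).
T(127) = 77.834 + (-48.734)·e^(−127/221.85) = 77.834 + (-48.734)·0.56414 = 50.341 °C.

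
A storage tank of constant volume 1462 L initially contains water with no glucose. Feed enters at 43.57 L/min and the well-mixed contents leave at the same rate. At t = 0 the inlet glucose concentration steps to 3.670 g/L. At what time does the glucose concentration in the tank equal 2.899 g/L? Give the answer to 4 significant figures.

52.35 min

Species balance: V dC/dt = Q(C_in − C) ⇒ τ = V/Q = 33.5552 min.
C(t) = C_in + (C₀ − C_in) e^(−t/τ). Set C = 2.899 and solve for t:
e^(−t/τ) = (C − C_in)/(C₀ − C_in) = (2.899 − 3.670)/(0 − 3.670) = 0.210082
t = −τ ln(…) = 33.5552 × 1.56026 = 52.3548 min.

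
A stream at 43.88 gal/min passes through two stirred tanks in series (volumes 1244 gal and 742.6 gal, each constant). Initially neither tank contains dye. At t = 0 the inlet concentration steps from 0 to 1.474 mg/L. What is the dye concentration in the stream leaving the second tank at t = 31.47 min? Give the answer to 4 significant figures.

Each tank obeys Vᵢ dCᵢ/dt = Q(Cᵢ₋₁ − Cᵢ), so τᵢ = Vᵢ/Q.
τ₁ = 1244/43.88 = 28.3500 min; τ₂ = 742.6/43.88 = 16.9234 min.
Solving the cascade with C₁(0)=C₂(0)=0 gives C₂(t) = C_in[1 − (τ₁ e^(−t/τ₁) − τ₂ e^(−t/τ₂))/(τ₁ − τ₂)].
At t = 31.47: e^(−t/τ₁) = 0.329542, e^(−t/τ₂) = 0.155742.
C₂ = 1.474·[1 − (28.3500·0.329542 − 16.9234·0.155742)/(11.4266)] = 1.474·0.413051 = 0.608837 mg/L.

0.6088 mg/L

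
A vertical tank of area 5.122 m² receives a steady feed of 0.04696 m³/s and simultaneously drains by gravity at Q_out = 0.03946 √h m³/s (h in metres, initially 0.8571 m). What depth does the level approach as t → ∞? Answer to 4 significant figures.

A dh/dt = Q_in − 0.03946 √h. Steady state requires inflow = outflow:
Q_in = 0.03946 √h_ss ⇒ √h_ss = 0.04696/0.03946 = 1.19007.
h_ss = 1.19007² = 1.41626 m. (Since h₀ = 0.8571 m < h_ss, the level will rise toward this value.)

1.416 m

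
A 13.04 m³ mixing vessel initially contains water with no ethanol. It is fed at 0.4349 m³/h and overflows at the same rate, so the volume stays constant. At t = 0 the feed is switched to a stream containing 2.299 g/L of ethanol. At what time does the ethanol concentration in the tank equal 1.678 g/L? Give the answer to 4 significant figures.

39.25 h

Species balance on the tank: V dC/dt = Q(C_in − C), so τ = V/Q = 29.9839 h.
C(t) = C_in + (C₀ − C_in) e^(−t/τ). Set C = 1.678 and solve for t:
e^(−t/τ) = (C − C_in)/(C₀ − C_in) = (1.678 − 2.299)/(0 − 2.299) = 0.270117
t = −τ ln(…) = 29.9839 × 1.30890 = 39.2459 h.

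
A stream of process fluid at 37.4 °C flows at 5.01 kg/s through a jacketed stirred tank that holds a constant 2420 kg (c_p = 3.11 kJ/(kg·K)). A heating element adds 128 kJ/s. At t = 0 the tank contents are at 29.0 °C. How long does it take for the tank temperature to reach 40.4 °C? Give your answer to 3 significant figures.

M c_p dT/dt = ṁ c_p (T_in − T) + Q̇.
τ = M/ṁ = 483.03 s; T_ss = T_in + Q̇/(ṁ c_p) = 45.615 °C.
T(t) = T_ss + (T₀ − T_ss) e^(−t/τ). Set T = 40.4:
e^(−t/τ) = (40.4 − 45.615)/(29.0 − 45.615) = 0.31388
t = −483.03 · ln(0.31388) = 559.72 s.

560 s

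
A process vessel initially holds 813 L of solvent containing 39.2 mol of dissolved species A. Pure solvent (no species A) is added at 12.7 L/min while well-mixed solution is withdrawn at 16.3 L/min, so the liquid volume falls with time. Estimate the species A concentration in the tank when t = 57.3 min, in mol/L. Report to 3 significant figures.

Total volume: dV/dt = Q_in − Q_out = -3.6000 L/min, so V(t) = 813 − 3.6000 t and V(57.3) = 606.72 L.
Solute balance: dm/dt = 0 − Q_out C = −Q_out m/V(t).
Separate: dm/m = −Q_out dt/V(t) ⇒ ln(m/m₀) = −(Q_out/(Q_in−Q_out)) ln(V/V₀).
m = m₀ (V₀/V)^(Q_out/(Q_in−Q_out)) = 39.2 × (813/606.72)^(-4.5278) = 10.418 mol.
C = m/V = 10.418/606.72 = 0.017171 mol/L.

0.0172 mol/L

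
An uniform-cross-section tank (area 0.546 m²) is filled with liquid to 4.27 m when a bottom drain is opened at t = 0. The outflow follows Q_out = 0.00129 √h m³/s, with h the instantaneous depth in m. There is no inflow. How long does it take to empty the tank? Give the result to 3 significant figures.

With no inflow, A dh/dt = −0.00129 √h.
This is separable: 2 d(√h)/dt = −0.00129/A, so √h = √h₀ − (0.00129/(2A)) t.
Tank is empty when √h = 0: t_empty = 2A√h₀/0.00129.
t_empty = 2·0.546·√4.27/0.00129 = 1.0920·2.0664/0.00129 = 1749.2 s.

1750 s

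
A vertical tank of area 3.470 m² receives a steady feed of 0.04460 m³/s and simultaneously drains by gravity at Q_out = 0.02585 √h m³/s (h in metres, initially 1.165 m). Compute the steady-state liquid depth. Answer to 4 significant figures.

2.977 m

A dh/dt = Q_in − 0.02585 √h. Steady state requires inflow = outflow:
Q_in = 0.02585 √h_ss ⇒ √h_ss = 0.04460/0.02585 = 1.72534.
h_ss = 1.72534² = 2.97679 m. (Since h₀ = 1.165 m < h_ss, the level will rise toward this value.)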